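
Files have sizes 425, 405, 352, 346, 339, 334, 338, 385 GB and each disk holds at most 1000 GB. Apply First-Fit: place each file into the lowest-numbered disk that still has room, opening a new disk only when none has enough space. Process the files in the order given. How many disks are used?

4 disks

Put 425 GB in disk 1; 575 GB remain.
Put 405 GB in disk 1; 170 GB remain.
Put 352 GB in disk 2; 648 GB remain.
Put 346 GB in disk 2; 302 GB remain.
Put 339 GB in disk 3; 661 GB remain.
Put 334 GB in disk 3; 327 GB remain.
Put 338 GB in disk 4; 662 GB remain.
Put 385 GB in disk 4; 277 GB remain.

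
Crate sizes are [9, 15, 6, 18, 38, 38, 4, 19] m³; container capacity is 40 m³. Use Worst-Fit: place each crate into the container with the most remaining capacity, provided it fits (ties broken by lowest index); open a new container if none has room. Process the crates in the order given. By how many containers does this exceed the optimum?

1

Worst-Fit: [9,15,6] [18,4] [38] [38] [19] → 5 containers.
Total size 147 m³; any packing needs at least ⌈147/40⌉ = 4 containers.
An optimal packing achieves that bound: [38] [38] [19,18] [15,9,6,4] → 4 containers.
Excess: 5 − 4 = 1.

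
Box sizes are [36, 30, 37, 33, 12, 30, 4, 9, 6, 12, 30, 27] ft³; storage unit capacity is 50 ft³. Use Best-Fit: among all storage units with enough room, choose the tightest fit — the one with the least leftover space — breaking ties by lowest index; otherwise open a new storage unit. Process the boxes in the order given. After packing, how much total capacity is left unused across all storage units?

36 ft³ → storage unit 1 (remaining 14 ft³)
30 ft³ → storage unit 2 (remaining 20 ft³)
37 ft³ → storage unit 3 (remaining 13 ft³)
33 ft³ → storage unit 4 (remaining 17 ft³)
12 ft³ → storage unit 3 (remaining 1 ft³)
30 ft³ → storage unit 5 (remaining 20 ft³)
4 ft³ → storage unit 1 (remaining 10 ft³)
9 ft³ → storage unit 1 (remaining 1 ft³)
6 ft³ → storage unit 4 (remaining 11 ft³)
12 ft³ → storage unit 2 (remaining 8 ft³)
30 ft³ → storage unit 6 (remaining 20 ft³)
27 ft³ → storage unit 7 (remaining 23 ft³)
7 storage units × 50 ft³ = 350 ft³; used 266 ft³; unused 84 ft³.

84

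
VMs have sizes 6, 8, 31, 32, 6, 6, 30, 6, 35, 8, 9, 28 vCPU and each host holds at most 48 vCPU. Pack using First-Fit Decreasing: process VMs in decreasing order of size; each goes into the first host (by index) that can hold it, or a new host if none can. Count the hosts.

Sorted descending: 35, 32, 31, 30, 28, 9, 8, 8, 6, 6, 6, 6.
35 vCPU → host 1 (remaining 13 vCPU)
32 vCPU → host 2 (remaining 16 vCPU)
31 vCPU → host 3 (remaining 17 vCPU)
30 vCPU → host 4 (remaining 18 vCPU)
28 vCPU → host 5 (remaining 20 vCPU)
9 vCPU → host 1 (remaining 4 vCPU)
8 vCPU → host 2 (remaining 8 vCPU)
8 vCPU → host 2 (remaining 0 vCPU)
6 vCPU → host 3 (remaining 11 vCPU)
6 vCPU → host 3 (remaining 5 vCPU)
6 vCPU → host 4 (remaining 12 vCPU)
6 vCPU → host 4 (remaining 6 vCPU)

5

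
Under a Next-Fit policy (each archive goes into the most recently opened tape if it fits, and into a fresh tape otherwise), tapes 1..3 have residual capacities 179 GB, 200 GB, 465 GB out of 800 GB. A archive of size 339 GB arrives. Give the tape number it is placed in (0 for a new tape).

Next-Fit only looks at tape 3, which has 465 GB free.
339 GB fits there.

3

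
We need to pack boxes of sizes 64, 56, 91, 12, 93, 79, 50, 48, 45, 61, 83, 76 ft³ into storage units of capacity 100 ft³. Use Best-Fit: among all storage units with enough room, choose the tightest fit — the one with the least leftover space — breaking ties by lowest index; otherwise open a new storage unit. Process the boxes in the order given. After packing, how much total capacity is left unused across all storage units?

242

64 ft³ → storage unit 1 (remaining 36 ft³)
56 ft³ → storage unit 2 (remaining 44 ft³)
91 ft³ → storage unit 3 (remaining 9 ft³)
12 ft³ → storage unit 1 (remaining 24 ft³)
93 ft³ → storage unit 4 (remaining 7 ft³)
79 ft³ → storage unit 5 (remaining 21 ft³)
50 ft³ → storage unit 6 (remaining 50 ft³)
48 ft³ → storage unit 6 (remaining 2 ft³)
45 ft³ → storage unit 7 (remaining 55 ft³)
61 ft³ → storage unit 8 (remaining 39 ft³)
83 ft³ → storage unit 9 (remaining 17 ft³)
76 ft³ → storage unit 10 (remaining 24 ft³)
10 storage units × 100 ft³ = 1000 ft³; used 758 ft³; unused 242 ft³.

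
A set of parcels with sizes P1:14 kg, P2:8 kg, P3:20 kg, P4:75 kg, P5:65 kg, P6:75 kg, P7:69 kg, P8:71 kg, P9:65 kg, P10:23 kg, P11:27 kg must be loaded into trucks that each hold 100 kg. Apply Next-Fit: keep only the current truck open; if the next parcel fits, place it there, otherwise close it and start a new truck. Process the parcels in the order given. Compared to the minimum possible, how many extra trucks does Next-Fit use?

2

Next-Fit: [14,8,20] [75] [65] [75] [69] [71] [65,23] [27] → 8 trucks.
Total size 512 kg; any packing needs at least ⌈512/100⌉ = 6 trucks.
An optimal packing achieves that bound: [75,23] [75,20] [71,27] [69,14,8] [65] [65] → 6 trucks.
Excess: 8 − 6 = 2.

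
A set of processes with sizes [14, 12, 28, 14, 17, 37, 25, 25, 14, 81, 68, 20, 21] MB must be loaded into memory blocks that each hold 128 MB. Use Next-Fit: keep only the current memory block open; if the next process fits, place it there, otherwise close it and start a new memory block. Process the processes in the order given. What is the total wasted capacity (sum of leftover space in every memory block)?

136

14 MB → memory block 1 (remaining 114 MB)
12 MB → memory block 1 (remaining 102 MB)
28 MB → memory block 1 (remaining 74 MB)
14 MB → memory block 1 (remaining 60 MB)
17 MB → memory block 1 (remaining 43 MB)
37 MB → memory block 1 (remaining 6 MB)
25 MB → memory block 2 (remaining 103 MB)
25 MB → memory block 2 (remaining 78 MB)
14 MB → memory block 2 (remaining 64 MB)
81 MB → memory block 3 (remaining 47 MB)
68 MB → memory block 4 (remaining 60 MB)
20 MB → memory block 4 (remaining 40 MB)
21 MB → memory block 4 (remaining 19 MB)
4 memory blocks × 128 MB = 512 MB; used 376 MB; unused 136 MB.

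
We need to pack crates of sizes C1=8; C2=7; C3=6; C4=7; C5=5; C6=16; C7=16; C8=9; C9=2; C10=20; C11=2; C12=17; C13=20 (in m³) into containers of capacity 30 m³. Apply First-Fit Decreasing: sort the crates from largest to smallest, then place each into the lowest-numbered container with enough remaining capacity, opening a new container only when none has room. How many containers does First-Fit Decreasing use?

Sorted descending: 20, 20, 17, 16, 16, 9, 8, 7, 7, 6, 5, 2, 2.
Put 20 m³ in container 1; 10 m³ remain.
Put 20 m³ in container 2; 10 m³ remain.
Put 17 m³ in container 3; 13 m³ remain.
Put 16 m³ in container 4; 14 m³ remain.
Put 16 m³ in container 5; 14 m³ remain.
Put 9 m³ in container 1; 1 m³ remain.
Put 8 m³ in container 2; 2 m³ remain.
Put 7 m³ in container 3; 6 m³ remain.
Put 7 m³ in container 4; 7 m³ remain.
Put 6 m³ in container 3; 0 m³ remain.
Put 5 m³ in container 4; 2 m³ remain.
Put 2 m³ in container 2; 0 m³ remain.
Put 2 m³ in container 4; 0 m³ remain.
Final containers: [20,9] [20,8,2] [17,7,6] [16,7,5,2] [16].

5 containers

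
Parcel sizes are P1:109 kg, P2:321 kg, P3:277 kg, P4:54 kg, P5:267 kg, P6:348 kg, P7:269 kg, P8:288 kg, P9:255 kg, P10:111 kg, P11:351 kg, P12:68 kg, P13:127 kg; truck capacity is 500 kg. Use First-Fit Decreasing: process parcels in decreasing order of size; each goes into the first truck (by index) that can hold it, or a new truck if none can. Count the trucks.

8

Sorted descending: 351, 348, 321, 288, 277, 269, 267, 255, 127, 111, 109, 68, 54.
Put 351 kg in truck 1; 149 kg remain.
Put 348 kg in truck 2; 152 kg remain.
Put 321 kg in truck 3; 179 kg remain.
Put 288 kg in truck 4; 212 kg remain.
Put 277 kg in truck 5; 223 kg remain.
Put 269 kg in truck 6; 231 kg remain.
Put 267 kg in truck 7; 233 kg remain.
Put 255 kg in truck 8; 245 kg remain.
Put 127 kg in truck 1; 22 kg remain.
Put 111 kg in truck 2; 41 kg remain.
Put 109 kg in truck 3; 70 kg remain.
Put 68 kg in truck 3; 2 kg remain.
Put 54 kg in truck 4; 158 kg remain.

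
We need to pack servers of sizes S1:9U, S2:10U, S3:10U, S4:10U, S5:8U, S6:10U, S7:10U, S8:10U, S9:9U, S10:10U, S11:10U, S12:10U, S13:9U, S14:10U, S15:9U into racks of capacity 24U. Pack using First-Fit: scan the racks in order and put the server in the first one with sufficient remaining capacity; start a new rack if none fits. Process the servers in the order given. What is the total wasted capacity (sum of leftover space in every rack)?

rack 1: place S1 (9U), 15U left
rack 1: place S2 (10U), 5U left
rack 2: place S3 (10U), 14U left
rack 2: place S4 (10U), 4U left
rack 3: place S5 (8U), 16U left
rack 3: place S6 (10U), 6U left
rack 4: place S7 (10U), 14U left
rack 4: place S8 (10U), 4U left
rack 5: place S9 (9U), 15U left
rack 5: place S10 (10U), 5U left
rack 6: place S11 (10U), 14U left
rack 6: place S12 (10U), 4U left
rack 7: place S13 (9U), 15U left
rack 7: place S14 (10U), 5U left
rack 8: place S15 (9U), 15U left
8 racks × 24U = 192U; used 144U; unused 48U.

48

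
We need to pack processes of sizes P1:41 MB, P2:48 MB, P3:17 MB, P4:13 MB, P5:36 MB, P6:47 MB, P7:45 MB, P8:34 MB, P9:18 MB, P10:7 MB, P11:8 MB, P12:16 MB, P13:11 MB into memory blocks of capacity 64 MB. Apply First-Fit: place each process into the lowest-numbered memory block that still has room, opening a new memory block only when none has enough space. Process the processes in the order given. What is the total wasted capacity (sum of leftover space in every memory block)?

43

P1 (41 MB) → memory block 1 (remaining 23 MB)
P2 (48 MB) → memory block 2 (remaining 16 MB)
P3 (17 MB) → memory block 1 (remaining 6 MB)
P4 (13 MB) → memory block 2 (remaining 3 MB)
P5 (36 MB) → memory block 3 (remaining 28 MB)
P6 (47 MB) → memory block 4 (remaining 17 MB)
P7 (45 MB) → memory block 5 (remaining 19 MB)
P8 (34 MB) → memory block 6 (remaining 30 MB)
P9 (18 MB) → memory block 3 (remaining 10 MB)
P10 (7 MB) → memory block 3 (remaining 3 MB)
P11 (8 MB) → memory block 4 (remaining 9 MB)
P12 (16 MB) → memory block 5 (remaining 3 MB)
P13 (11 MB) → memory block 6 (remaining 19 MB)
6 memory blocks × 64 MB = 384 MB; used 341 MB; unused 43 MB.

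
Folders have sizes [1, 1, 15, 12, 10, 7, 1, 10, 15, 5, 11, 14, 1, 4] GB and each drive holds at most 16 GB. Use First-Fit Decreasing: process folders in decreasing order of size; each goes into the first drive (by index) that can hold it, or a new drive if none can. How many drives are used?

Sorted descending: 15, 15, 14, 12, 11, 10, 10, 7, 5, 4, 1, 1, 1, 1.
Put 15 GB in drive 1; 1 GB remain.
Put 15 GB in drive 2; 1 GB remain.
Put 14 GB in drive 3; 2 GB remain.
Put 12 GB in drive 4; 4 GB remain.
Put 11 GB in drive 5; 5 GB remain.
Put 10 GB in drive 6; 6 GB remain.
Put 10 GB in drive 7; 6 GB remain.
Put 7 GB in drive 8; 9 GB remain.
Put 5 GB in drive 5; 0 GB remain.
Put 4 GB in drive 4; 0 GB remain.
Put 1 GB in drive 1; 0 GB remain.
Put 1 GB in drive 2; 0 GB remain.
Put 1 GB in drive 3; 1 GB remain.
Put 1 GB in drive 3; 0 GB remain.
Final drives: [15,1] [15,1] [14,1,1] [12,4] [11,5] [10] [10] [7].

8 drives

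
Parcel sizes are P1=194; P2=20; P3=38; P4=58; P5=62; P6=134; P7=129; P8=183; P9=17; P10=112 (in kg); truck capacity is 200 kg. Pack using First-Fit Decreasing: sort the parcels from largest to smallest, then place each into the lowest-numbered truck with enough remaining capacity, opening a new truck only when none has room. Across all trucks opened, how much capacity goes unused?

53

Sorted descending: 194, 183, 134, 129, 112, 62, 58, 38, 20, 17.
194 kg → truck 1 (remaining 6 kg)
183 kg → truck 2 (remaining 17 kg)
134 kg → truck 3 (remaining 66 kg)
129 kg → truck 4 (remaining 71 kg)
112 kg → truck 5 (remaining 88 kg)
62 kg → truck 3 (remaining 4 kg)
58 kg → truck 4 (remaining 13 kg)
38 kg → truck 5 (remaining 50 kg)
20 kg → truck 5 (remaining 30 kg)
17 kg → truck 2 (remaining 0 kg)
5 trucks × 200 kg = 1000 kg; used 947 kg; unused 53 kg.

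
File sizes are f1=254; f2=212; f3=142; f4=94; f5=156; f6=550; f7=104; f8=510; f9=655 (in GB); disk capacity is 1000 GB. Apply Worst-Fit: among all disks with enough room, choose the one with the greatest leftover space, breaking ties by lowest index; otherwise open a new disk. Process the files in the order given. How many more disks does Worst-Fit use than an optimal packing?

1

Worst-Fit: [254,212,142,94,156] [550,104] [510] [655] → 4 disks.
Total size 2677 GB; any packing needs at least ⌈2677/1000⌉ = 3 disks.
An optimal packing achieves that bound: [655,254] [550,212,156] [510,142,104,94] → 3 disks.
Excess: 4 − 3 = 1.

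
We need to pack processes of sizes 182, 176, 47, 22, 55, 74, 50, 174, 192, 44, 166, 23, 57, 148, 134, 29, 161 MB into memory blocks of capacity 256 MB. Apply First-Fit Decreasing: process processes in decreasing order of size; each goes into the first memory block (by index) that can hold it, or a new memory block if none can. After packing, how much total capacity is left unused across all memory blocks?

314

Sorted descending: 192, 182, 176, 174, 166, 161, 148, 134, 74, 57, 55, 50, 47, 44, 29, 23, 22.
Put 192 MB in memory block 1; 64 MB remain.
Put 182 MB in memory block 2; 74 MB remain.
Put 176 MB in memory block 3; 80 MB remain.
Put 174 MB in memory block 4; 82 MB remain.
Put 166 MB in memory block 5; 90 MB remain.
Put 161 MB in memory block 6; 95 MB remain.
Put 148 MB in memory block 7; 108 MB remain.
Put 134 MB in memory block 8; 122 MB remain.
Put 74 MB in memory block 2; 0 MB remain.
Put 57 MB in memory block 1; 7 MB remain.
Put 55 MB in memory block 3; 25 MB remain.
Put 50 MB in memory block 4; 32 MB remain.
Put 47 MB in memory block 5; 43 MB remain.
Put 44 MB in memory block 6; 51 MB remain.
Put 29 MB in memory block 4; 3 MB remain.
Put 23 MB in memory block 3; 2 MB remain.
Put 22 MB in memory block 5; 21 MB remain.
8 memory blocks × 256 MB = 2048 MB; used 1734 MB; unused 314 MB.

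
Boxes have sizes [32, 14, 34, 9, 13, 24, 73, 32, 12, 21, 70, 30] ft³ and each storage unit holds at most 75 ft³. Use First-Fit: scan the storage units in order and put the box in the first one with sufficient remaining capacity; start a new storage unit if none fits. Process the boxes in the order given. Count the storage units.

Put 32 ft³ in storage unit 1; 43 ft³ remain.
Put 14 ft³ in storage unit 1; 29 ft³ remain.
Put 34 ft³ in storage unit 2; 41 ft³ remain.
Put 9 ft³ in storage unit 1; 20 ft³ remain.
Put 13 ft³ in storage unit 1; 7 ft³ remain.
Put 24 ft³ in storage unit 2; 17 ft³ remain.
Put 73 ft³ in storage unit 3; 2 ft³ remain.
Put 32 ft³ in storage unit 4; 43 ft³ remain.
Put 12 ft³ in storage unit 2; 5 ft³ remain.
Put 21 ft³ in storage unit 4; 22 ft³ remain.
Put 70 ft³ in storage unit 5; 5 ft³ remain.
Put 30 ft³ in storage unit 6; 45 ft³ remain.
Final storage units: [32,14,9,13] [34,24,12] [73] [32,21] [70] [30].

6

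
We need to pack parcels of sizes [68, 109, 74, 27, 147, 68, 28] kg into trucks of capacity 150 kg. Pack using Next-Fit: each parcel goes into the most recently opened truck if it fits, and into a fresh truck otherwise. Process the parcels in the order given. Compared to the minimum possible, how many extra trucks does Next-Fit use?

1

Next-Fit: [68] [109] [74,27] [147] [68,28] → 5 trucks.
Total size 521 kg; any packing needs at least ⌈521/150⌉ = 4 trucks.
An optimal packing achieves that bound: [147] [109,28] [74,68] [68,27] → 4 trucks.
Excess: 5 − 4 = 1.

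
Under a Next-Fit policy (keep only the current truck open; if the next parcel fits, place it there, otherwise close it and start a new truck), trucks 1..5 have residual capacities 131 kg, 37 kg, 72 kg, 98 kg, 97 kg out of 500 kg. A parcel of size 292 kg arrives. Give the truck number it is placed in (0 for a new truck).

Next-Fit only looks at truck 5, which has 97 kg free.
292 kg does not fit, so a new truck is opened.

0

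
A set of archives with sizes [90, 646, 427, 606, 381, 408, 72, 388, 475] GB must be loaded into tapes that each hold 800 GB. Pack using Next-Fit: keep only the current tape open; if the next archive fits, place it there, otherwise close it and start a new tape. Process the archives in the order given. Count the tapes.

tape 1: place 90 GB, 710 GB left
tape 1: place 646 GB, 64 GB left
tape 2: place 427 GB, 373 GB left
tape 3: place 606 GB, 194 GB left
tape 4: place 381 GB, 419 GB left
tape 4: place 408 GB, 11 GB left
tape 5: place 72 GB, 728 GB left
tape 5: place 388 GB, 340 GB left
tape 6: place 475 GB, 325 GB left

6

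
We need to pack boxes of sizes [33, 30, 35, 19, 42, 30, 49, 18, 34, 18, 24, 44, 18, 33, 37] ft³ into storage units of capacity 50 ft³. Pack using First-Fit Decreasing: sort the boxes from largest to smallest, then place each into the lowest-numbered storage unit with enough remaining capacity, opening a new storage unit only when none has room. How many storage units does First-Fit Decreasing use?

Sorted descending: 49, 44, 42, 37, 35, 34, 33, 33, 30, 30, 24, 19, 18, 18, 18.
49 ft³ → storage unit 1 (remaining 1 ft³)
44 ft³ → storage unit 2 (remaining 6 ft³)
42 ft³ → storage unit 3 (remaining 8 ft³)
37 ft³ → storage unit 4 (remaining 13 ft³)
35 ft³ → storage unit 5 (remaining 15 ft³)
34 ft³ → storage unit 6 (remaining 16 ft³)
33 ft³ → storage unit 7 (remaining 17 ft³)
33 ft³ → storage unit 8 (remaining 17 ft³)
30 ft³ → storage unit 9 (remaining 20 ft³)
30 ft³ → storage unit 10 (remaining 20 ft³)
24 ft³ → storage unit 11 (remaining 26 ft³)
19 ft³ → storage unit 9 (remaining 1 ft³)
18 ft³ → storage unit 10 (remaining 2 ft³)
18 ft³ → storage unit 11 (remaining 8 ft³)
18 ft³ → storage unit 12 (remaining 32 ft³)
Final storage units: [49] [44] [42] [37] [35] [34] [33] [33] [30,19] [30,18] [24,18] [18].

12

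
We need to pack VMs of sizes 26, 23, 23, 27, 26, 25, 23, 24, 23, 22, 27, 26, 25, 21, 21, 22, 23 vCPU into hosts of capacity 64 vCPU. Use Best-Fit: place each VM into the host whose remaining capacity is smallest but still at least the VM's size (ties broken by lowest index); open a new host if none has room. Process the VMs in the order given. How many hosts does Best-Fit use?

Put 26 vCPU in host 1; 38 vCPU remain.
Put 23 vCPU in host 1; 15 vCPU remain.
Put 23 vCPU in host 2; 41 vCPU remain.
Put 27 vCPU in host 2; 14 vCPU remain.
Put 26 vCPU in host 3; 38 vCPU remain.
Put 25 vCPU in host 3; 13 vCPU remain.
Put 23 vCPU in host 4; 41 vCPU remain.
Put 24 vCPU in host 4; 17 vCPU remain.
Put 23 vCPU in host 5; 41 vCPU remain.
Put 22 vCPU in host 5; 19 vCPU remain.
Put 27 vCPU in host 6; 37 vCPU remain.
Put 26 vCPU in host 6; 11 vCPU remain.
Put 25 vCPU in host 7; 39 vCPU remain.
Put 21 vCPU in host 7; 18 vCPU remain.
Put 21 vCPU in host 8; 43 vCPU remain.
Put 22 vCPU in host 8; 21 vCPU remain.
Put 23 vCPU in host 9; 41 vCPU remain.
Final hosts: [26,23] [23,27] [26,25] [23,24] [23,22] [27,26] [25,21] [21,22] [23].

9 hosts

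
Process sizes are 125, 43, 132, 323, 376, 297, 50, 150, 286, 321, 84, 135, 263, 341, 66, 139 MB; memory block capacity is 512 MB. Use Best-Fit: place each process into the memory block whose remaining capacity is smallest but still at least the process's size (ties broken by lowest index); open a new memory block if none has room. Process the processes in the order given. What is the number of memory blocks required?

8

125 MB → memory block 1 (remaining 387 MB)
43 MB → memory block 1 (remaining 344 MB)
132 MB → memory block 1 (remaining 212 MB)
323 MB → memory block 2 (remaining 189 MB)
376 MB → memory block 3 (remaining 136 MB)
297 MB → memory block 4 (remaining 215 MB)
50 MB → memory block 3 (remaining 86 MB)
150 MB → memory block 2 (remaining 39 MB)
286 MB → memory block 5 (remaining 226 MB)
321 MB → memory block 6 (remaining 191 MB)
84 MB → memory block 3 (remaining 2 MB)
135 MB → memory block 6 (remaining 56 MB)
263 MB → memory block 7 (remaining 249 MB)
341 MB → memory block 8 (remaining 171 MB)
66 MB → memory block 8 (remaining 105 MB)
139 MB → memory block 1 (remaining 73 MB)
Final memory blocks: [125,43,132,139] [323,150] [376,50,84] [297] [286] [321,135] [263] [341,66].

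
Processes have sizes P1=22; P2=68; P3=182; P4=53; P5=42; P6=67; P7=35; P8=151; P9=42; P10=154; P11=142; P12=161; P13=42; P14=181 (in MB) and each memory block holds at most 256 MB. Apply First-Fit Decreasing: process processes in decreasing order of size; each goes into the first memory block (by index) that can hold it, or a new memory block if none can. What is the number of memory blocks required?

Sorted descending: 182, 181, 161, 154, 151, 142, 68, 67, 53, 42, 42, 42, 35, 22.
memory block 1: place 182 MB, 74 MB left
memory block 2: place 181 MB, 75 MB left
memory block 3: place 161 MB, 95 MB left
memory block 4: place 154 MB, 102 MB left
memory block 5: place 151 MB, 105 MB left
memory block 6: place 142 MB, 114 MB left
memory block 1: place 68 MB, 6 MB left
memory block 2: place 67 MB, 8 MB left
memory block 3: place 53 MB, 42 MB left
memory block 3: place 42 MB, 0 MB left
memory block 4: place 42 MB, 60 MB left
memory block 4: place 42 MB, 18 MB left
memory block 5: place 35 MB, 70 MB left
memory block 5: place 22 MB, 48 MB left

6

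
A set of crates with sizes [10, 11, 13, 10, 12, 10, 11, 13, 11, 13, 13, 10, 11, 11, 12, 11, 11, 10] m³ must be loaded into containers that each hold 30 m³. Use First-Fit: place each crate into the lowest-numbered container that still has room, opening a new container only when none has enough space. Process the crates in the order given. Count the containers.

Put 10 m³ in container 1; 20 m³ remain.
Put 11 m³ in container 1; 9 m³ remain.
Put 13 m³ in container 2; 17 m³ remain.
Put 10 m³ in container 2; 7 m³ remain.
Put 12 m³ in container 3; 18 m³ remain.
Put 10 m³ in container 3; 8 m³ remain.
Put 11 m³ in container 4; 19 m³ remain.
Put 13 m³ in container 4; 6 m³ remain.
Put 11 m³ in container 5; 19 m³ remain.
Put 13 m³ in container 5; 6 m³ remain.
Put 13 m³ in container 6; 17 m³ remain.
Put 10 m³ in container 6; 7 m³ remain.
Put 11 m³ in container 7; 19 m³ remain.
Put 11 m³ in container 7; 8 m³ remain.
Put 12 m³ in container 8; 18 m³ remain.
Put 11 m³ in container 8; 7 m³ remain.
Put 11 m³ in container 9; 19 m³ remain.
Put 10 m³ in container 9; 9 m³ remain.
Final containers: [10,11] [13,10] [12,10] [11,13] [11,13] [13,10] [11,11] [12,11] [11,10].

9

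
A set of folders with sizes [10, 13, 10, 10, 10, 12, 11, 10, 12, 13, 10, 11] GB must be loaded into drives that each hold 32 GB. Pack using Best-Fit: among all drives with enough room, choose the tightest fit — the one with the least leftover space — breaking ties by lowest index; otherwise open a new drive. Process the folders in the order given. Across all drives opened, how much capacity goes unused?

28

10 GB → drive 1 (remaining 22 GB)
13 GB → drive 1 (remaining 9 GB)
10 GB → drive 2 (remaining 22 GB)
10 GB → drive 2 (remaining 12 GB)
10 GB → drive 2 (remaining 2 GB)
12 GB → drive 3 (remaining 20 GB)
11 GB → drive 3 (remaining 9 GB)
10 GB → drive 4 (remaining 22 GB)
12 GB → drive 4 (remaining 10 GB)
13 GB → drive 5 (remaining 19 GB)
10 GB → drive 4 (remaining 0 GB)
11 GB → drive 5 (remaining 8 GB)
5 drives × 32 GB = 160 GB; used 132 GB; unused 28 GB.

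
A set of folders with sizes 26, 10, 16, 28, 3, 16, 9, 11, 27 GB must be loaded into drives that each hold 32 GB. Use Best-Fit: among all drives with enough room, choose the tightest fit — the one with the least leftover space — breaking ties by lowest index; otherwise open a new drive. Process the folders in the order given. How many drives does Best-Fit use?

6

Put 26 GB in drive 1; 6 GB remain.
Put 10 GB in drive 2; 22 GB remain.
Put 16 GB in drive 2; 6 GB remain.
Put 28 GB in drive 3; 4 GB remain.
Put 3 GB in drive 3; 1 GB remain.
Put 16 GB in drive 4; 16 GB remain.
Put 9 GB in drive 4; 7 GB remain.
Put 11 GB in drive 5; 21 GB remain.
Put 27 GB in drive 6; 5 GB remain.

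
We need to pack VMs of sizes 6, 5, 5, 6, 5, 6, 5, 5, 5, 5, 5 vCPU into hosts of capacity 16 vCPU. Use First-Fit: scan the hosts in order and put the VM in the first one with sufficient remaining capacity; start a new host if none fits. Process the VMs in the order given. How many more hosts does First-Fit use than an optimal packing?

First-Fit: [6,5,5] [6,5,5] [6,5,5] [5,5] → 4 hosts.
Total size 58 vCPU; any packing needs at least ⌈58/16⌉ = 4 hosts.
So 4 is already optimal.

0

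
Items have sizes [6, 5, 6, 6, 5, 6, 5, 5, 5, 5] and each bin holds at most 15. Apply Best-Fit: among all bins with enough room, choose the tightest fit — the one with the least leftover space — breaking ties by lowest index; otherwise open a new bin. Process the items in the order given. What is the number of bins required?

bin 1: place 6, 9 left
bin 1: place 5, 4 left
bin 2: place 6, 9 left
bin 2: place 6, 3 left
bin 3: place 5, 10 left
bin 3: place 6, 4 left
bin 4: place 5, 10 left
bin 4: place 5, 5 left
bin 4: place 5, 0 left
bin 5: place 5, 10 left
Final bins: [6,5] [6,6] [5,6] [5,5,5] [5].

5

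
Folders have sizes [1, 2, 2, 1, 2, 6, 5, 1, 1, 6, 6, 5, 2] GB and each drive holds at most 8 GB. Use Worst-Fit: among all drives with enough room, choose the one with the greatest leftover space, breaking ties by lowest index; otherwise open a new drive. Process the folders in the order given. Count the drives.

drive 1: place 1 GB, 7 GB left
drive 1: place 2 GB, 5 GB left
drive 1: place 2 GB, 3 GB left
drive 1: place 1 GB, 2 GB left
drive 1: place 2 GB, 0 GB left
drive 2: place 6 GB, 2 GB left
drive 3: place 5 GB, 3 GB left
drive 3: place 1 GB, 2 GB left
drive 2: place 1 GB, 1 GB left
drive 4: place 6 GB, 2 GB left
drive 5: place 6 GB, 2 GB left
drive 6: place 5 GB, 3 GB left
drive 6: place 2 GB, 1 GB left

6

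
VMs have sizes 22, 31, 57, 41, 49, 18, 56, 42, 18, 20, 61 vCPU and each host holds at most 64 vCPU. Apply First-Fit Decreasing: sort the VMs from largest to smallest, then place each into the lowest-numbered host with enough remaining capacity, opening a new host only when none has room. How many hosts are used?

8

Sorted descending: 61, 57, 56, 49, 42, 41, 31, 22, 20, 18, 18.
host 1: place 61 vCPU, 3 vCPU left
host 2: place 57 vCPU, 7 vCPU left
host 3: place 56 vCPU, 8 vCPU left
host 4: place 49 vCPU, 15 vCPU left
host 5: place 42 vCPU, 22 vCPU left
host 6: place 41 vCPU, 23 vCPU left
host 7: place 31 vCPU, 33 vCPU left
host 5: place 22 vCPU, 0 vCPU left
host 6: place 20 vCPU, 3 vCPU left
host 7: place 18 vCPU, 15 vCPU left
host 8: place 18 vCPU, 46 vCPU left
Final hosts: [61] [57] [56] [49] [42,22] [41,20] [31,18] [18].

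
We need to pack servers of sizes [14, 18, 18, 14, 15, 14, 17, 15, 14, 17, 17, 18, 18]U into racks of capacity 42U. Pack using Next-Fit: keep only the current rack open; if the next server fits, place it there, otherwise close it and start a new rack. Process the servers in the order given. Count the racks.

14U → rack 1 (remaining 28U)
18U → rack 1 (remaining 10U)
18U → rack 2 (remaining 24U)
14U → rack 2 (remaining 10U)
15U → rack 3 (remaining 27U)
14U → rack 3 (remaining 13U)
17U → rack 4 (remaining 25U)
15U → rack 4 (remaining 10U)
14U → rack 5 (remaining 28U)
17U → rack 5 (remaining 11U)
17U → rack 6 (remaining 25U)
18U → rack 6 (remaining 7U)
18U → rack 7 (remaining 24U)
Final racks: [14,18] [18,14] [15,14] [17,15] [14,17] [17,18] [18].

7 racks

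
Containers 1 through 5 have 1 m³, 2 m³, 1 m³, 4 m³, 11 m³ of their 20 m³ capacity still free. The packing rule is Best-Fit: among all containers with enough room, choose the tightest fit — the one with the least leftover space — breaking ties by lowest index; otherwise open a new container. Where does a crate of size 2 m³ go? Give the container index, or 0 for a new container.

2

Containers with room: container 2 (2 m³), container 4 (4 m³), container 5 (11 m³).
Tightest fit is container 2 with 2 m³ free.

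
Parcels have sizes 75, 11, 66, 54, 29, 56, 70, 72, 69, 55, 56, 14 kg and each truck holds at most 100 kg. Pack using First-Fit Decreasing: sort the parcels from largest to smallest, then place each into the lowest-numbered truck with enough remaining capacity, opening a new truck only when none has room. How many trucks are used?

Sorted descending: 75, 72, 70, 69, 66, 56, 56, 55, 54, 29, 14, 11.
75 kg → truck 1 (remaining 25 kg)
72 kg → truck 2 (remaining 28 kg)
70 kg → truck 3 (remaining 30 kg)
69 kg → truck 4 (remaining 31 kg)
66 kg → truck 5 (remaining 34 kg)
56 kg → truck 6 (remaining 44 kg)
56 kg → truck 7 (remaining 44 kg)
55 kg → truck 8 (remaining 45 kg)
54 kg → truck 9 (remaining 46 kg)
29 kg → truck 3 (remaining 1 kg)
14 kg → truck 1 (remaining 11 kg)
11 kg → truck 1 (remaining 0 kg)

9 trucks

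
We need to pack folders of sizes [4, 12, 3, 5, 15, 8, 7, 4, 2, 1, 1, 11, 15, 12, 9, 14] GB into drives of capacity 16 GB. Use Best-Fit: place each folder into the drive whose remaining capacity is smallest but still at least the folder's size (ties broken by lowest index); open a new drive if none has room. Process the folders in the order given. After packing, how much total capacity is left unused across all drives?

4 GB → drive 1 (remaining 12 GB)
12 GB → drive 1 (remaining 0 GB)
3 GB → drive 2 (remaining 13 GB)
5 GB → drive 2 (remaining 8 GB)
15 GB → drive 3 (remaining 1 GB)
8 GB → drive 2 (remaining 0 GB)
7 GB → drive 4 (remaining 9 GB)
4 GB → drive 4 (remaining 5 GB)
2 GB → drive 4 (remaining 3 GB)
1 GB → drive 3 (remaining 0 GB)
1 GB → drive 4 (remaining 2 GB)
11 GB → drive 5 (remaining 5 GB)
15 GB → drive 6 (remaining 1 GB)
12 GB → drive 7 (remaining 4 GB)
9 GB → drive 8 (remaining 7 GB)
14 GB → drive 9 (remaining 2 GB)
9 drives × 16 GB = 144 GB; used 123 GB; unused 21 GB.

21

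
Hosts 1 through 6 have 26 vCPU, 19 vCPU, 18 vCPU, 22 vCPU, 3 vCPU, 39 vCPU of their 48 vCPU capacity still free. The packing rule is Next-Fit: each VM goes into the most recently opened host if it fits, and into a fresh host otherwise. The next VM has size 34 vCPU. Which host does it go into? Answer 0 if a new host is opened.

Next-Fit only looks at host 6, which has 39 vCPU free.
34 vCPU fits there.

6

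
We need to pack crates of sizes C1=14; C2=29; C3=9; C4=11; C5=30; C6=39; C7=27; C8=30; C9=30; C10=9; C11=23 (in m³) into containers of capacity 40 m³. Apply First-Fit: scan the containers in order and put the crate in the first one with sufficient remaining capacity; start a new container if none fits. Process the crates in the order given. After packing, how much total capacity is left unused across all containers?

69

Put C1 (14 m³) in container 1; 26 m³ remain.
Put C2 (29 m³) in container 2; 11 m³ remain.
Put C3 (9 m³) in container 1; 17 m³ remain.
Put C4 (11 m³) in container 1; 6 m³ remain.
Put C5 (30 m³) in container 3; 10 m³ remain.
Put C6 (39 m³) in container 4; 1 m³ remain.
Put C7 (27 m³) in container 5; 13 m³ remain.
Put C8 (30 m³) in container 6; 10 m³ remain.
Put C9 (30 m³) in container 7; 10 m³ remain.
Put C10 (9 m³) in container 2; 2 m³ remain.
Put C11 (23 m³) in container 8; 17 m³ remain.
8 containers × 40 m³ = 320 m³; used 251 m³; unused 69 m³.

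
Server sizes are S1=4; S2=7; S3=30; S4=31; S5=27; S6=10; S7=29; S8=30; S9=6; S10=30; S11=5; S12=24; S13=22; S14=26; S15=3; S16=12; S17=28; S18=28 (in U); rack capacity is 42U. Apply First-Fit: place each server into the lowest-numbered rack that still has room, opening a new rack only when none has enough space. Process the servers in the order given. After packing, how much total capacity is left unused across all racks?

S1 (4U) → rack 1 (remaining 38U)
S2 (7U) → rack 1 (remaining 31U)
S3 (30U) → rack 1 (remaining 1U)
S4 (31U) → rack 2 (remaining 11U)
S5 (27U) → rack 3 (remaining 15U)
S6 (10U) → rack 2 (remaining 1U)
S7 (29U) → rack 4 (remaining 13U)
S8 (30U) → rack 5 (remaining 12U)
S9 (6U) → rack 3 (remaining 9U)
S10 (30U) → rack 6 (remaining 12U)
S11 (5U) → rack 3 (remaining 4U)
S12 (24U) → rack 7 (remaining 18U)
S13 (22U) → rack 8 (remaining 20U)
S14 (26U) → rack 9 (remaining 16U)
S15 (3U) → rack 3 (remaining 1U)
S16 (12U) → rack 4 (remaining 1U)
S17 (28U) → rack 10 (remaining 14U)
S18 (28U) → rack 11 (remaining 14U)
11 racks × 42U = 462U; used 352U; unused 110U.

110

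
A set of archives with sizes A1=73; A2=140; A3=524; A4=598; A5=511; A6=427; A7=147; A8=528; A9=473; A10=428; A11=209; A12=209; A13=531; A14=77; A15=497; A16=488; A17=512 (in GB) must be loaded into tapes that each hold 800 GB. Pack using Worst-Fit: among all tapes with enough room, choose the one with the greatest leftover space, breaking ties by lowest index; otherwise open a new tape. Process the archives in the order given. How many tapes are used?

tape 1: place A1 (73 GB), 727 GB left
tape 1: place A2 (140 GB), 587 GB left
tape 1: place A3 (524 GB), 63 GB left
tape 2: place A4 (598 GB), 202 GB left
tape 3: place A5 (511 GB), 289 GB left
tape 4: place A6 (427 GB), 373 GB left
tape 4: place A7 (147 GB), 226 GB left
tape 5: place A8 (528 GB), 272 GB left
tape 6: place A9 (473 GB), 327 GB left
tape 7: place A10 (428 GB), 372 GB left
tape 7: place A11 (209 GB), 163 GB left
tape 6: place A12 (209 GB), 118 GB left
tape 8: place A13 (531 GB), 269 GB left
tape 3: place A14 (77 GB), 212 GB left
tape 9: place A15 (497 GB), 303 GB left
tape 10: place A16 (488 GB), 312 GB left
tape 11: place A17 (512 GB), 288 GB left
Final tapes: [73,140,524] [598] [511,77] [427,147] [528] [473,209] [428,209] [531] [497] [488] [512].

11 tapes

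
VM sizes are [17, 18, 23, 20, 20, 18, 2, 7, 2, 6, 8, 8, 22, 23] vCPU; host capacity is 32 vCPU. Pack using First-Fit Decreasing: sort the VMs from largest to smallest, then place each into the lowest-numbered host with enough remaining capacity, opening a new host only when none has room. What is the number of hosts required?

8 hosts

Sorted descending: 23, 23, 22, 20, 20, 18, 18, 17, 8, 8, 7, 6, 2, 2.
host 1: place 23 vCPU, 9 vCPU left
host 2: place 23 vCPU, 9 vCPU left
host 3: place 22 vCPU, 10 vCPU left
host 4: place 20 vCPU, 12 vCPU left
host 5: place 20 vCPU, 12 vCPU left
host 6: place 18 vCPU, 14 vCPU left
host 7: place 18 vCPU, 14 vCPU left
host 8: place 17 vCPU, 15 vCPU left
host 1: place 8 vCPU, 1 vCPU left
host 2: place 8 vCPU, 1 vCPU left
host 3: place 7 vCPU, 3 vCPU left
host 4: place 6 vCPU, 6 vCPU left
host 3: place 2 vCPU, 1 vCPU left
host 4: place 2 vCPU, 4 vCPU left
Final hosts: [23,8] [23,8] [22,7,2] [20,6,2] [20] [18] [18] [17].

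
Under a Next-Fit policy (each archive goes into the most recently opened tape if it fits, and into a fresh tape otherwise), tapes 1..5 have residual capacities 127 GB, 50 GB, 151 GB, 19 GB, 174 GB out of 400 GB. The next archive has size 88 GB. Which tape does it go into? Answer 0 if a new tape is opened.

5

Next-Fit only looks at tape 5, which has 174 GB free.
88 GB fits there.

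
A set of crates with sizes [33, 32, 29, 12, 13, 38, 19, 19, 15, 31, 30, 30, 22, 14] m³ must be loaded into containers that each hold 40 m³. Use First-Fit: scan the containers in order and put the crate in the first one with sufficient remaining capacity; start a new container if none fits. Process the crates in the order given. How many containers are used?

10

33 m³ → container 1 (remaining 7 m³)
32 m³ → container 2 (remaining 8 m³)
29 m³ → container 3 (remaining 11 m³)
12 m³ → container 4 (remaining 28 m³)
13 m³ → container 4 (remaining 15 m³)
38 m³ → container 5 (remaining 2 m³)
19 m³ → container 6 (remaining 21 m³)
19 m³ → container 6 (remaining 2 m³)
15 m³ → container 4 (remaining 0 m³)
31 m³ → container 7 (remaining 9 m³)
30 m³ → container 8 (remaining 10 m³)
30 m³ → container 9 (remaining 10 m³)
22 m³ → container 10 (remaining 18 m³)
14 m³ → container 10 (remaining 4 m³)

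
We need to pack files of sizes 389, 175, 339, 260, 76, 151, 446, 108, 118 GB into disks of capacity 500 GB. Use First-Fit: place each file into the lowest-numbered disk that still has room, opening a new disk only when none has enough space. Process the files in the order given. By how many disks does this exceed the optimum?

0

First-Fit: [389,76] [175,260] [339,151] [446] [108,118] → 5 disks.
Total size 2062 GB; any packing needs at least ⌈2062/500⌉ = 5 disks.
So 5 is already optimal.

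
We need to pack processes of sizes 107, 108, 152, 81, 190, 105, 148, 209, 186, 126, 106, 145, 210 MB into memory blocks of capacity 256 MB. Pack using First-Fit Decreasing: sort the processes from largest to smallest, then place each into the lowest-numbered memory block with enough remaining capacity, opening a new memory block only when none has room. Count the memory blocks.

9

Sorted descending: 210, 209, 190, 186, 152, 148, 145, 126, 108, 107, 106, 105, 81.
Put 210 MB in memory block 1; 46 MB remain.
Put 209 MB in memory block 2; 47 MB remain.
Put 190 MB in memory block 3; 66 MB remain.
Put 186 MB in memory block 4; 70 MB remain.
Put 152 MB in memory block 5; 104 MB remain.
Put 148 MB in memory block 6; 108 MB remain.
Put 145 MB in memory block 7; 111 MB remain.
Put 126 MB in memory block 8; 130 MB remain.
Put 108 MB in memory block 6; 0 MB remain.
Put 107 MB in memory block 7; 4 MB remain.
Put 106 MB in memory block 8; 24 MB remain.
Put 105 MB in memory block 9; 151 MB remain.
Put 81 MB in memory block 5; 23 MB remain.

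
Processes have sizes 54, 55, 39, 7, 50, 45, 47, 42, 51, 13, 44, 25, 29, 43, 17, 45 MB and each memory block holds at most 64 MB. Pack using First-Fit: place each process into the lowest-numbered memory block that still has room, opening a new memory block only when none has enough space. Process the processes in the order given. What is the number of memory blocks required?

12 memory blocks

54 MB → memory block 1 (remaining 10 MB)
55 MB → memory block 2 (remaining 9 MB)
39 MB → memory block 3 (remaining 25 MB)
7 MB → memory block 1 (remaining 3 MB)
50 MB → memory block 4 (remaining 14 MB)
45 MB → memory block 5 (remaining 19 MB)
47 MB → memory block 6 (remaining 17 MB)
42 MB → memory block 7 (remaining 22 MB)
51 MB → memory block 8 (remaining 13 MB)
13 MB → memory block 3 (remaining 12 MB)
44 MB → memory block 9 (remaining 20 MB)
25 MB → memory block 10 (remaining 39 MB)
29 MB → memory block 10 (remaining 10 MB)
43 MB → memory block 11 (remaining 21 MB)
17 MB → memory block 5 (remaining 2 MB)
45 MB → memory block 12 (remaining 19 MB)
Final memory blocks: [54,7] [55] [39,13] [50] [45,17] [47] [42] [51] [44] [25,29] [43] [45].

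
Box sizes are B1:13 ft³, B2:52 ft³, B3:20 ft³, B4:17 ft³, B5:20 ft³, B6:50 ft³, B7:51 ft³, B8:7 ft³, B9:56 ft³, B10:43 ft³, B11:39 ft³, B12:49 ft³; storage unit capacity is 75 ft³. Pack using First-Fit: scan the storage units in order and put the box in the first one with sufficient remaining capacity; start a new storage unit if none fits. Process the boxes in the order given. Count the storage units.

storage unit 1: place B1 (13 ft³), 62 ft³ left
storage unit 1: place B2 (52 ft³), 10 ft³ left
storage unit 2: place B3 (20 ft³), 55 ft³ left
storage unit 2: place B4 (17 ft³), 38 ft³ left
storage unit 2: place B5 (20 ft³), 18 ft³ left
storage unit 3: place B6 (50 ft³), 25 ft³ left
storage unit 4: place B7 (51 ft³), 24 ft³ left
storage unit 1: place B8 (7 ft³), 3 ft³ left
storage unit 5: place B9 (56 ft³), 19 ft³ left
storage unit 6: place B10 (43 ft³), 32 ft³ left
storage unit 7: place B11 (39 ft³), 36 ft³ left
storage unit 8: place B12 (49 ft³), 26 ft³ left
Final storage units: [13,52,7] [20,17,20] [50] [51] [56] [43] [39] [49].

8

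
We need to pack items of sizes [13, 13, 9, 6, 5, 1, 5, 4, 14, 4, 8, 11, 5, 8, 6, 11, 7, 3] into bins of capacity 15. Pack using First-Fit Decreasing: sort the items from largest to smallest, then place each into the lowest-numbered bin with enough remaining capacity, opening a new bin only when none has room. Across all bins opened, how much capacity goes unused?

17

Sorted descending: 14, 13, 13, 11, 11, 9, 8, 8, 7, 6, 6, 5, 5, 5, 4, 4, 3, 1.
Put 14 in bin 1; 1 remain.
Put 13 in bin 2; 2 remain.
Put 13 in bin 3; 2 remain.
Put 11 in bin 4; 4 remain.
Put 11 in bin 5; 4 remain.
Put 9 in bin 6; 6 remain.
Put 8 in bin 7; 7 remain.
Put 8 in bin 8; 7 remain.
Put 7 in bin 7; 0 remain.
Put 6 in bin 6; 0 remain.
Put 6 in bin 8; 1 remain.
Put 5 in bin 9; 10 remain.
Put 5 in bin 9; 5 remain.
Put 5 in bin 9; 0 remain.
Put 4 in bin 4; 0 remain.
Put 4 in bin 5; 0 remain.
Put 3 in bin 10; 12 remain.
Put 1 in bin 1; 0 remain.
10 bins × 15 = 150; used 133; unused 17.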